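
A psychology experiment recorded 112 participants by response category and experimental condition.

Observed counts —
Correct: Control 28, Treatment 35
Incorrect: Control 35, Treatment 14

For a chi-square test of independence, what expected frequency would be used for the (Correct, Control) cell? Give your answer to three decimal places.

Row total (Correct) = 63; column total (Control) = 63; grand total N = 112.
Expected count = (row total × column total) / N = 63 × 63 / 112 = 35.438.

35.438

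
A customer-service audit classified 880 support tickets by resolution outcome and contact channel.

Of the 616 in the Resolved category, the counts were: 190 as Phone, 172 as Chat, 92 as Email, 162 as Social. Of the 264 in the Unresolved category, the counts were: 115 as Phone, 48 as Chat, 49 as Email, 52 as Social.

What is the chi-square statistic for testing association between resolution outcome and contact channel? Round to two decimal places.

20.46

Row totals: 616, 264. Column totals: 305, 220, 141, 214. Grand total N = 880.
Expected counts (row total × column total / N):
  Resolved, Phone: 616×305/880 = 213.500
  Resolved, Chat: 616×220/880 = 154.000
  Resolved, Email: 616×141/880 = 98.700
  Resolved, Social: 616×214/880 = 149.800
  Unresolved, Phone: 264×305/880 = 91.500
  Unresolved, Chat: 264×220/880 = 66.000
  Unresolved, Email: 264×141/880 = 42.300
  Unresolved, Social: 264×214/880 = 64.200
Contributions (O − E)²/E:
  (190 − 213.500)²/213.500 = 2.5867
  (172 − 154.000)²/154.000 = 2.1039
  (92 − 98.700)²/98.700 = 0.4548
  (162 − 149.800)²/149.800 = 0.9936
  (115 − 91.500)²/91.500 = 6.0355
  (48 − 66.000)²/66.000 = 4.9091
  (49 − 42.300)²/42.300 = 1.0612
  (52 − 64.200)²/64.200 = 2.3184
χ² = 2.5867 + 2.1039 + 0.4548 + 0.9936 + 6.0355 + 4.9091 + 1.0612 + 2.3184 = 20.46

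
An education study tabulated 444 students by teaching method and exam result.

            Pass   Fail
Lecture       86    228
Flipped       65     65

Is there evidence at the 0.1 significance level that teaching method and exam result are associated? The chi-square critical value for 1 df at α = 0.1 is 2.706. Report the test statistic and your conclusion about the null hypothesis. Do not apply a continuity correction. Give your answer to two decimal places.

Row totals: 314, 130. Column totals: 151, 293. Grand total N = 444.
Expected counts (row total × column total / N):
  Lecture, Pass: 314×151/444 = 106.788
  Lecture, Fail: 314×293/444 = 207.212
  Flipped, Pass: 130×151/444 = 44.212
  Flipped, Fail: 130×293/444 = 85.788
Contributions (O − E)²/E:
  (86 − 106.788)²/106.788 = 4.0467
  (228 − 207.212)²/207.212 = 2.0855
  (65 − 44.212)²/44.212 = 9.7743
  (65 − 85.788)²/85.788 = 5.0373
χ² = 4.0467 + 2.0855 + 9.7743 + 5.0373 = 20.94
df = (2−1)(2−1) = 1. Since 20.94 > 2.706, reject the null hypothesis of independence at α = 0.1.

20.94; reject H₀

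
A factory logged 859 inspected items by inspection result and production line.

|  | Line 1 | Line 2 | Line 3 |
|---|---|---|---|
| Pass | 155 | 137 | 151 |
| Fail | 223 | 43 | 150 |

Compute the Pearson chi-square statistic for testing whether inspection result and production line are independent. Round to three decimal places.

60.536

Row totals: 443, 416. Column totals: 378, 180, 301. Grand total N = 859.
Expected counts (row total × column total / N):
  Pass, Line 1: 443×378/859 = 194.9406
  Pass, Line 2: 443×180/859 = 92.8289
  Pass, Line 3: 443×301/859 = 155.2305
  Fail, Line 1: 416×378/859 = 183.0594
  Fail, Line 2: 416×180/859 = 87.1711
  Fail, Line 3: 416×301/859 = 145.7695
Contributions (O − E)²/E:
  (155 − 194.9406)²/194.9406 = 8.1833
  (137 − 92.8289)²/92.8289 = 21.0181
  (151 − 155.2305)²/155.2305 = 0.1153
  (223 − 183.0594)²/183.0594 = 8.7144
  (43 − 87.1711)²/87.1711 = 22.3823
  (150 − 145.7695)²/145.7695 = 0.1228
χ² = 8.1833 + 21.0181 + 0.1153 + 8.7144 + 22.3823 + 0.1228 = 60.536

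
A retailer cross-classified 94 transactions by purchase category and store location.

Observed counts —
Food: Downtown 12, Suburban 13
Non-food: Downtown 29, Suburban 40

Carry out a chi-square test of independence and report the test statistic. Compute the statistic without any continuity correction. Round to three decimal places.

Row totals: 25, 69. Column totals: 41, 53. Grand total N = 94.
Expected counts (row total × column total / N):
  Food, Downtown: 25×41/94 = 10.9043
  Food, Suburban: 25×53/94 = 14.0957
  Non-food, Downtown: 69×41/94 = 30.0957
  Non-food, Suburban: 69×53/94 = 38.9043
Contributions (O − E)²/E:
  (12 − 10.9043)²/10.9043 = 0.1101
  (13 − 14.0957)²/14.0957 = 0.0852
  (29 − 30.0957)²/30.0957 = 0.0399
  (40 − 38.9043)²/38.9043 = 0.0309
χ² = 0.1101 + 0.0852 + 0.0399 + 0.0309 = 0.266

0.266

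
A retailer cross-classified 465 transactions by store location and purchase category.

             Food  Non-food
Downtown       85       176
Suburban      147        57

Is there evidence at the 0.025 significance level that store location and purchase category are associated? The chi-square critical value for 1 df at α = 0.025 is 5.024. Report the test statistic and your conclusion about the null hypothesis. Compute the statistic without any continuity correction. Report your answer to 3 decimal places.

71.432; reject H₀

Row totals: 261, 204. Column totals: 232, 233. Grand total N = 465.
Expected counts (row total × column total / N):
  Downtown, Food: 261×232/465 = 130.2194
  Downtown, Non-food: 261×233/465 = 130.7806
  Suburban, Food: 204×232/465 = 101.7806
  Suburban, Non-food: 204×233/465 = 102.2194
Contributions (O − E)²/E:
  (85 − 130.2194)²/130.2194 = 15.7027
  (176 − 130.7806)²/130.7806 = 15.6353
  (147 − 101.7806)²/101.7806 = 20.0902
  (57 − 102.2194)²/102.2194 = 20.0040
χ² = 15.7027 + 15.6353 + 20.0902 + 20.0040 = 71.432
df = (2−1)(2−1) = 1. Since 71.432 > 5.024, reject the null hypothesis of independence at α = 0.025.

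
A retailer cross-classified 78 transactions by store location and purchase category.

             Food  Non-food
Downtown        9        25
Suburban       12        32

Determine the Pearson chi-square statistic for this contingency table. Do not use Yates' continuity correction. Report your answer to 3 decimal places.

0.006

Row totals: 34, 44. Column totals: 21, 57. Grand total N = 78.
Expected counts (row total × column total / N):
  Downtown, Food: 34×21/78 = 9.1538
  Downtown, Non-food: 34×57/78 = 24.8462
  Suburban, Food: 44×21/78 = 11.8462
  Suburban, Non-food: 44×57/78 = 32.1538
Contributions (O − E)²/E:
  (9 − 9.1538)²/9.1538 = 0.0026
  (25 − 24.8462)²/24.8462 = 0.0010
  (12 − 11.8462)²/11.8462 = 0.0020
  (32 − 32.1538)²/32.1538 = 0.0007
χ² = 0.0026 + 0.0010 + 0.0020 + 0.0007 = 0.006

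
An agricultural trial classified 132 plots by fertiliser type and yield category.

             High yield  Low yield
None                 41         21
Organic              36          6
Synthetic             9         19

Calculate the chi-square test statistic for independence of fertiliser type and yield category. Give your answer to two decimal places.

21.28

Row totals: 62, 42, 28. Column totals: 86, 46. Grand total N = 132.
Expected counts (row total × column total / N):
  None, High yield: 62×86/132 = 40.394
  None, Low yield: 62×46/132 = 21.606
  Organic, High yield: 42×86/132 = 27.364
  Organic, Low yield: 42×46/132 = 14.636
  Synthetic, High yield: 28×86/132 = 18.242
  Synthetic, Low yield: 28×46/132 = 9.758
Contributions (O − E)²/E:
  (41 − 40.394)²/40.394 = 0.0091
  (21 − 21.606)²/21.606 = 0.0170
  (36 − 27.364)²/27.364 = 2.7255
  (6 − 14.636)²/14.636 = 5.0957
  (9 − 18.242)²/18.242 = 4.6823
  (19 − 9.758)²/9.758 = 8.7533
χ² = 0.0091 + 0.0170 + 2.7255 + 5.0957 + 4.6823 + 8.7533 = 21.28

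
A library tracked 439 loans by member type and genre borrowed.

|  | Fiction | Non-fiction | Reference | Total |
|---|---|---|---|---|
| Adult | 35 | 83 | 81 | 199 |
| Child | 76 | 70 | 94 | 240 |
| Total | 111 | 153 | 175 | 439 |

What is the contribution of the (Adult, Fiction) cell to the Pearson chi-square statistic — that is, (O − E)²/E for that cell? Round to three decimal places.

4.662

Row total (Adult) = 199; column total (Fiction) = 111; N = 439.
Expected count E = 199 × 111 / 439 = 50.3166.
Contribution = (O − E)²/E = (35 − 50.3166)² / 50.3166 = 4.662.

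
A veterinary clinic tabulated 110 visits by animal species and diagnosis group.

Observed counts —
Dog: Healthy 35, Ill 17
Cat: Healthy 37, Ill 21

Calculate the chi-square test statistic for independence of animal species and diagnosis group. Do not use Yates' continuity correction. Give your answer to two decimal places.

0.15

Row totals: 52, 58. Column totals: 72, 38. Grand total N = 110.
Expected counts (row total × column total / N):
  Dog, Healthy: 52×72/110 = 34.036
  Dog, Ill: 52×38/110 = 17.964
  Cat, Healthy: 58×72/110 = 37.964
  Cat, Ill: 58×38/110 = 20.036
Contributions (O − E)²/E:
  (35 − 34.036)²/34.036 = 0.0273
  (17 − 17.964)²/17.964 = 0.0517
  (37 − 37.964)²/37.964 = 0.0245
  (21 − 20.036)²/20.036 = 0.0464
χ² = 0.0273 + 0.0517 + 0.0245 + 0.0464 = 0.15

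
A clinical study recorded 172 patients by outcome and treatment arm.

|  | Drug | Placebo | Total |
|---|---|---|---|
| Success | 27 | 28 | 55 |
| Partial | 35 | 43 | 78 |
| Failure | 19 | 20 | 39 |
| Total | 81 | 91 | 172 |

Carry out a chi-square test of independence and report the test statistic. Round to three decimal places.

0.284

Grand total N = 172.
Expected counts (row total × column total / N):
  Success, Drug: 55×81/172 = 25.9012
  Success, Placebo: 55×91/172 = 29.0988
  Partial, Drug: 78×81/172 = 36.7326
  Partial, Placebo: 78×91/172 = 41.2674
  Failure, Drug: 39×81/172 = 18.3663
  Failure, Placebo: 39×91/172 = 20.6337
Contributions (O − E)²/E:
  (27 − 25.9012)²/25.9012 = 0.0466
  (28 − 29.0988)²/29.0988 = 0.0415
  (35 − 36.7326)²/36.7326 = 0.0817
  (43 − 41.2674)²/41.2674 = 0.0727
  (19 − 18.3663)²/18.3663 = 0.0219
  (20 − 20.6337)²/20.6337 = 0.0195
χ² = 0.0466 + 0.0415 + 0.0817 + 0.0727 + 0.0219 + 0.0195 = 0.284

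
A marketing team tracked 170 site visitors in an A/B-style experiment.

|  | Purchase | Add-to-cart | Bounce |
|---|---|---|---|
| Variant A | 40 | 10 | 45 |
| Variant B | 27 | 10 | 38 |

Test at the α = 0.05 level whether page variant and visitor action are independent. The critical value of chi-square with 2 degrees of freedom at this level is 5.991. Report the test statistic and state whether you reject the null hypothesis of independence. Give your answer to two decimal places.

Row totals: 95, 75. Column totals: 67, 20, 83. Grand total N = 170.
Expected counts (row total × column total / N):
  Variant A, Purchase: 95×67/170 = 37.441
  Variant A, Add-to-cart: 95×20/170 = 11.176
  Variant A, Bounce: 95×83/170 = 46.382
  Variant B, Purchase: 75×67/170 = 29.559
  Variant B, Add-to-cart: 75×20/170 = 8.824
  Variant B, Bounce: 75×83/170 = 36.618
Contributions (O − E)²/E:
  (40 − 37.441)²/37.441 = 0.1749
  (10 − 11.176)²/11.176 = 0.1237
  (45 − 46.382)²/46.382 = 0.0412
  (27 − 29.559)²/29.559 = 0.2215
  (10 − 8.824)²/8.824 = 0.1567
  (38 − 36.618)²/36.618 = 0.0522
χ² = 0.1749 + 0.1237 + 0.0412 + 0.2215 + 0.1567 + 0.0522 = 0.77
df = (2−1)(3−1) = 2. Since 0.77 < 5.991, fail to reject the null hypothesis of independence at α = 0.05.

0.77; fail to reject H₀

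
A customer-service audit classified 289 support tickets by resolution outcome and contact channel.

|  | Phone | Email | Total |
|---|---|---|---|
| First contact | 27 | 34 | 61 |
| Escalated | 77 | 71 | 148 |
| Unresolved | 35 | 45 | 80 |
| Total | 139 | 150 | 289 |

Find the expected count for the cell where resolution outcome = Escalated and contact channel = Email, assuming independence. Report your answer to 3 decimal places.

Row total (Escalated) = 148; column total (Email) = 150; grand total N = 289.
Expected count = (row total × column total) / N = 148 × 150 / 289 = 76.817.

76.817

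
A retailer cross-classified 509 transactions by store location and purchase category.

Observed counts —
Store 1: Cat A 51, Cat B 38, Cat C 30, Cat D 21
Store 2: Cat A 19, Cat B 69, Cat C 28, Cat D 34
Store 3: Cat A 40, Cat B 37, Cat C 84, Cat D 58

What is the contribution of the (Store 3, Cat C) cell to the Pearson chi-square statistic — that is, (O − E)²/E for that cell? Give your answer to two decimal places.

8.59

Row total (Store 3) = 219; column total (Cat C) = 142; N = 509.
Expected count E = 219 × 142 / 509 = 61.096.
Contribution = (O − E)²/E = (84 − 61.096)² / 61.096 = 8.59.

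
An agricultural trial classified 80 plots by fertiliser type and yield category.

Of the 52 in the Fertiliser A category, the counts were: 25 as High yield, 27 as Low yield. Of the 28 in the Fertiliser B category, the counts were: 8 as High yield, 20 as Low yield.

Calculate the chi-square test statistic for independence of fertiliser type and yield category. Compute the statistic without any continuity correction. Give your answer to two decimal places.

Row totals: 52, 28. Column totals: 33, 47. Grand total N = 80.
Expected counts (row total × column total / N):
  Fertiliser A, High yield: 52×33/80 = 21.450
  Fertiliser A, Low yield: 52×47/80 = 30.550
  Fertiliser B, High yield: 28×33/80 = 11.550
  Fertiliser B, Low yield: 28×47/80 = 16.450
Contributions (O − E)²/E:
  (25 − 21.450)²/21.450 = 0.5875
  (27 − 30.550)²/30.550 = 0.4125
  (8 − 11.550)²/11.550 = 1.0911
  (20 − 16.450)²/16.450 = 0.7661
χ² = 0.5875 + 0.4125 + 1.0911 + 0.7661 = 2.86

2.86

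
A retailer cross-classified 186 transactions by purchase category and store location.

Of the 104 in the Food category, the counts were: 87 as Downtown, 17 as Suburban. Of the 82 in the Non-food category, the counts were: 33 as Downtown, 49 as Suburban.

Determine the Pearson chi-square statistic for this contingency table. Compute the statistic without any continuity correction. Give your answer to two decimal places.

Row totals: 104, 82. Column totals: 120, 66. Grand total N = 186.
Expected counts (row total × column total / N):
  Food, Downtown: 104×120/186 = 67.097
  Food, Suburban: 104×66/186 = 36.903
  Non-food, Downtown: 82×120/186 = 52.903
  Non-food, Suburban: 82×66/186 = 29.097
Contributions (O − E)²/E:
  (87 − 67.097)²/67.097 = 5.9038
  (17 − 36.903)²/36.903 = 10.7343
  (33 − 52.903)²/52.903 = 7.4878
  (49 − 29.097)²/29.097 = 13.6141
χ² = 5.9038 + 10.7343 + 7.4878 + 13.6141 = 37.74

37.74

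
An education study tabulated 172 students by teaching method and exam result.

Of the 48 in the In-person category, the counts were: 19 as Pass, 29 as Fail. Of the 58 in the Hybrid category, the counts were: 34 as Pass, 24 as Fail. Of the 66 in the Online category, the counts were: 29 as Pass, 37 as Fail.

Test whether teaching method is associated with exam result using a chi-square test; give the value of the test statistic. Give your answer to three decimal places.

4.415

Row totals: 48, 58, 66. Column totals: 82, 90. Grand total N = 172.
Expected counts (row total × column total / N):
  In-person, Pass: 48×82/172 = 22.8837
  In-person, Fail: 48×90/172 = 25.1163
  Hybrid, Pass: 58×82/172 = 27.6512
  Hybrid, Fail: 58×90/172 = 30.3488
  Online, Pass: 66×82/172 = 31.4651
  Online, Fail: 66×90/172 = 34.5349
Contributions (O − E)²/E:
  (19 − 22.8837)²/22.8837 = 0.6591
  (29 − 25.1163)²/25.1163 = 0.6005
  (34 − 27.6512)²/27.6512 = 1.4577
  (24 − 30.3488)²/30.3488 = 1.3281
  (29 − 31.4651)²/31.4651 = 0.1931
  (37 − 34.5349)²/34.5349 = 0.1760
χ² = 0.6591 + 0.6005 + 1.4577 + 1.3281 + 0.1931 + 0.1760 = 4.415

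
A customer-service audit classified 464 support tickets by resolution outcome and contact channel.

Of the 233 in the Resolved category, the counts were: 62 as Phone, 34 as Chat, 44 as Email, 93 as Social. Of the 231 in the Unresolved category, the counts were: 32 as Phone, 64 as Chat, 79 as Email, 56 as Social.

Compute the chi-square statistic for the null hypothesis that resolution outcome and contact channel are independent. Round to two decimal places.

Row totals: 233, 231. Column totals: 94, 98, 123, 149. Grand total N = 464.
Expected counts (row total × column total / N):
  Resolved, Phone: 233×94/464 = 47.203
  Resolved, Chat: 233×98/464 = 49.211
  Resolved, Email: 233×123/464 = 61.765
  Resolved, Social: 233×149/464 = 74.821
  Unresolved, Phone: 231×94/464 = 46.797
  Unresolved, Chat: 231×98/464 = 48.789
  Unresolved, Email: 231×123/464 = 61.235
  Unresolved, Social: 231×149/464 = 74.179
Contributions (O − E)²/E:
  (62 − 47.203)²/47.203 = 4.6385
  (34 − 49.211)²/49.211 = 4.7017
  (44 − 61.765)²/61.765 = 5.1096
  (93 − 74.821)²/74.821 = 4.4169
  (32 − 46.797)²/46.797 = 4.6787
  (64 − 48.789)²/48.789 = 4.7424
  (79 − 61.235)²/61.235 = 5.1538
  (56 − 74.179)²/74.179 = 4.4551
χ² = 4.6385 + 4.7017 + 5.1096 + 4.4169 + 4.6787 + 4.7424 + 5.1538 + 4.4551 = 37.90

37.90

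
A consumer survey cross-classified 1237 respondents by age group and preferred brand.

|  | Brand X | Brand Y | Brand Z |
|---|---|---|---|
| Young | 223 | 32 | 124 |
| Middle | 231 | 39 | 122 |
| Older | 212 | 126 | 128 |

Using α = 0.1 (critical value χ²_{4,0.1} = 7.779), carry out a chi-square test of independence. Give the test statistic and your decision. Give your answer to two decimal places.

69.98; reject H₀

Row totals: 379, 392, 466. Column totals: 666, 197, 374. Grand total N = 1237.
Expected counts (row total × column total / N):
  Young, Brand X: 379×666/1237 = 204.053
  Young, Brand Y: 379×197/1237 = 60.358
  Young, Brand Z: 379×374/1237 = 114.589
  Middle, Brand X: 392×666/1237 = 211.053
  Middle, Brand Y: 392×197/1237 = 62.428
  Middle, Brand Z: 392×374/1237 = 118.519
  Older, Brand X: 466×666/1237 = 250.894
  Older, Brand Y: 466×197/1237 = 74.213
  Older, Brand Z: 466×374/1237 = 140.892
Contributions (O − E)²/E:
  (223 − 204.053)²/204.053 = 1.7593
  (32 − 60.358)²/60.358 = 13.3234
  (124 − 114.589)²/114.589 = 0.7729
  (231 − 211.053)²/211.053 = 1.8852
  (39 − 62.428)²/62.428 = 8.7921
  (122 − 118.519)²/118.519 = 0.1022
  (212 − 250.894)²/250.894 = 6.0294
  (126 − 74.213)²/74.213 = 36.1378
  (128 − 140.892)²/140.892 = 1.1797
χ² = 1.7593 + 13.3234 + 0.7729 + 1.8852 + 8.7921 + 0.1022 + 6.0294 + 36.1378 + 1.1797 = 69.98
df = (3−1)(3−1) = 4. Since 69.98 > 7.779, reject the null hypothesis of independence at α = 0.1.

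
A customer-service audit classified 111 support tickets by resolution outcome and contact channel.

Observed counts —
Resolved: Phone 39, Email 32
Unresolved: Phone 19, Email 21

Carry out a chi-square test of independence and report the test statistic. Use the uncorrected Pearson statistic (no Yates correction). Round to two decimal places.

Row totals: 71, 40. Column totals: 58, 53. Grand total N = 111.
Expected counts (row total × column total / N):
  Resolved, Phone: 71×58/111 = 37.099
  Resolved, Email: 71×53/111 = 33.901
  Unresolved, Phone: 40×58/111 = 20.901
  Unresolved, Email: 40×53/111 = 19.099
Contributions (O − E)²/E:
  (39 − 37.099)²/37.099 = 0.0974
  (32 − 33.901)²/33.901 = 0.1066
  (19 − 20.901)²/20.901 = 0.1729
  (21 − 19.099)²/19.099 = 0.1892
χ² = 0.0974 + 0.1066 + 0.1729 + 0.1892 = 0.57

0.57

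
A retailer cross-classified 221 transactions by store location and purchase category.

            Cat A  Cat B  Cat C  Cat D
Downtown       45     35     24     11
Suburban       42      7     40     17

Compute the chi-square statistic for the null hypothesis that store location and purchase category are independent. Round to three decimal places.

Row totals: 115, 106. Column totals: 87, 42, 64, 28. Grand total N = 221.
Expected counts (row total × column total / N):
  Downtown, Cat A: 115×87/221 = 45.2715
  Downtown, Cat B: 115×42/221 = 21.8552
  Downtown, Cat C: 115×64/221 = 33.3032
  Downtown, Cat D: 115×28/221 = 14.5701
  Suburban, Cat A: 106×87/221 = 41.7285
  Suburban, Cat B: 106×42/221 = 20.1448
  Suburban, Cat C: 106×64/221 = 30.6968
  Suburban, Cat D: 106×28/221 = 13.4299
Contributions (O − E)²/E:
  (45 − 45.2715)²/45.2715 = 0.0016
  (35 − 21.8552)²/21.8552 = 7.9059
  (24 − 33.3032)²/33.3032 = 2.5988
  (11 − 14.5701)²/14.5701 = 0.8748
  (42 − 41.7285)²/41.7285 = 0.0018
  (7 − 20.1448)²/20.1448 = 8.5772
  (40 − 30.6968)²/30.6968 = 2.8195
  (17 − 13.4299)²/13.4299 = 0.9490
χ² = 0.0016 + 7.9059 + 2.5988 + 0.8748 + 0.0018 + 8.5772 + 2.8195 + 0.9490 = 23.729

23.729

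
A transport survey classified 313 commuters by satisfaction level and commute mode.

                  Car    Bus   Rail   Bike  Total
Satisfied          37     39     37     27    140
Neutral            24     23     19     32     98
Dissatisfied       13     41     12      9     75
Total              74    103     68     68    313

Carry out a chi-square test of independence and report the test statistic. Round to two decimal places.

28.12

Grand total N = 313.
Expected counts (row total × column total / N):
  Satisfied, Car: 140×74/313 = 33.0990
  Satisfied, Bus: 140×103/313 = 46.0703
  Satisfied, Rail: 140×68/313 = 30.4153
  Satisfied, Bike: 140×68/313 = 30.4153
  Neutral, Car: 98×74/313 = 23.1693
  Neutral, Bus: 98×103/313 = 32.2492
  Neutral, Rail: 98×68/313 = 21.2907
  Neutral, Bike: 98×68/313 = 21.2907
  Dissatisfied, Car: 75×74/313 = 17.7316
  Dissatisfied, Bus: 75×103/313 = 24.6805
  Dissatisfied, Rail: 75×68/313 = 16.2939
  Dissatisfied, Bike: 75×68/313 = 16.2939
Contributions (O − E)²/E:
  (37 − 33.0990)²/33.0990 = 0.4598
  (39 − 46.0703)²/46.0703 = 1.0851
  (37 − 30.4153)²/30.4153 = 1.4255
  (27 − 30.4153)²/30.4153 = 0.3835
  (24 − 23.1693)²/23.1693 = 0.0298
  (23 − 32.2492)²/32.2492 = 2.6527
  (19 − 21.2907)²/21.2907 = 0.2465
  (32 − 21.2907)²/21.2907 = 5.3868
  (13 − 17.7316)²/17.7316 = 1.2626
  (41 − 24.6805)²/24.6805 = 10.7910
  (12 − 16.2939)²/16.2939 = 1.1316
  (9 − 16.2939)²/16.2939 = 3.2651
χ² = 0.4598 + 1.0851 + 1.4255 + 0.3835 + 0.0298 + 2.6527 + 0.2465 + 5.3868 + 1.2626 + 10.7910 + 1.1316 + 3.2651 = 28.12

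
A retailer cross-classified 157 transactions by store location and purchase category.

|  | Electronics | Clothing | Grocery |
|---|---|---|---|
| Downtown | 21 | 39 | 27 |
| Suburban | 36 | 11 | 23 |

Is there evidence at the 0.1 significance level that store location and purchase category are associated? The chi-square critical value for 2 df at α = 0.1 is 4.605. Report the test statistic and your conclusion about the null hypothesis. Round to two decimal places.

Row totals: 87, 70. Column totals: 57, 50, 50. Grand total N = 157.
Expected counts (row total × column total / N):
  Downtown, Electronics: 87×57/157 = 31.586
  Downtown, Clothing: 87×50/157 = 27.707
  Downtown, Grocery: 87×50/157 = 27.707
  Suburban, Electronics: 70×57/157 = 25.414
  Suburban, Clothing: 70×50/157 = 22.293
  Suburban, Grocery: 70×50/157 = 22.293
Contributions (O − E)²/E:
  (21 − 31.586)²/31.586 = 3.5479
  (39 − 27.707)²/27.707 = 4.6029
  (27 − 27.707)²/27.707 = 0.0180
  (36 − 25.414)²/25.414 = 4.4095
  (11 − 22.293)²/22.293 = 5.7207
  (23 − 22.293)²/22.293 = 0.0224
χ² = 3.5479 + 4.6029 + 0.0180 + 4.4095 + 5.7207 + 0.0224 = 18.32
df = (2−1)(3−1) = 2. Since 18.32 > 4.605, reject the null hypothesis of independence at α = 0.1.

18.32; reject H₀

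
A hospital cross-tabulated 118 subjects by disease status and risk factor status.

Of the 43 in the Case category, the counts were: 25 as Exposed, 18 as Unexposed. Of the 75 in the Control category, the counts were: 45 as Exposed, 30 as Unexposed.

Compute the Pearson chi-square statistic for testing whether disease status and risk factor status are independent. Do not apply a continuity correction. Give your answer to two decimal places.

0.04

Row totals: 43, 75. Column totals: 70, 48. Grand total N = 118.
Expected counts (row total × column total / N):
  Case, Exposed: 43×70/118 = 25.508
  Case, Unexposed: 43×48/118 = 17.492
  Control, Exposed: 75×70/118 = 44.492
  Control, Unexposed: 75×48/118 = 30.508
Contributions (O − E)²/E:
  (25 − 25.508)²/25.508 = 0.0101
  (18 − 17.492)²/17.492 = 0.0148
  (45 − 44.492)²/44.492 = 0.0058
  (30 − 30.508)²/30.508 = 0.0085
χ² = 0.0101 + 0.0148 + 0.0058 + 0.0085 = 0.04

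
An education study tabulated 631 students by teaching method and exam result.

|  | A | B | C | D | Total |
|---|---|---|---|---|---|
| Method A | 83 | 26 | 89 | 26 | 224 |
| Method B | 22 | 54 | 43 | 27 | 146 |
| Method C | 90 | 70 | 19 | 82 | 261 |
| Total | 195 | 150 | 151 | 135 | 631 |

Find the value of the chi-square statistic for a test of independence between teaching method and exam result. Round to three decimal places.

Grand total N = 631.
Expected counts (row total × column total / N):
  Method A, A: 224×195/631 = 69.2235
  Method A, B: 224×150/631 = 53.2488
  Method A, C: 224×151/631 = 53.6038
  Method A, D: 224×135/631 = 47.9239
  Method B, A: 146×195/631 = 45.1189
  Method B, B: 146×150/631 = 34.7068
  Method B, C: 146×151/631 = 34.9382
  Method B, D: 146×135/631 = 31.2361
  Method C, A: 261×195/631 = 80.6577
  Method C, B: 261×150/631 = 62.0444
  Method C, C: 261×151/631 = 62.4580
  Method C, D: 261×135/631 = 55.8399
Contributions (O − E)²/E:
  (83 − 69.2235)²/69.2235 = 2.7417
  (26 − 53.2488)²/53.2488 = 13.9439
  (89 − 53.6038)²/53.6038 = 23.3732
  (26 − 47.9239)²/47.9239 = 10.0296
  (22 − 45.1189)²/45.1189 = 11.8461
  (54 − 34.7068)²/34.7068 = 10.7249
  (43 − 34.9382)²/34.9382 = 1.8602
  (27 − 31.2361)²/31.2361 = 0.5745
  (90 − 80.6577)²/80.6577 = 1.0821
  (70 − 62.0444)²/62.0444 = 1.0201
  (19 − 62.4580)²/62.4580 = 30.2379
  (82 − 55.8399)²/55.8399 = 12.2556
χ² = 2.7417 + 13.9439 + 23.3732 + 10.0296 + 11.8461 + 10.7249 + 1.8602 + 0.5745 + 1.0821 + 1.0201 + 30.2379 + 12.2556 = 119.690

119.690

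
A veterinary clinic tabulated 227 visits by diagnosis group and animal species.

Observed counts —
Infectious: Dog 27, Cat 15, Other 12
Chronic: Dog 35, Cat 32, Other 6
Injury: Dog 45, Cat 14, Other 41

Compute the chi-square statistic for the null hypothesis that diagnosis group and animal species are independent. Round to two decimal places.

32.03

Row totals: 54, 73, 100. Column totals: 107, 61, 59. Grand total N = 227.
Expected counts (row total × column total / N):
  Infectious, Dog: 54×107/227 = 25.454
  Infectious, Cat: 54×61/227 = 14.511
  Infectious, Other: 54×59/227 = 14.035
  Chronic, Dog: 73×107/227 = 34.410
  Chronic, Cat: 73×61/227 = 19.617
  Chronic, Other: 73×59/227 = 18.974
  Injury, Dog: 100×107/227 = 47.137
  Injury, Cat: 100×61/227 = 26.872
  Injury, Other: 100×59/227 = 25.991
Contributions (O − E)²/E:
  (27 − 25.454)²/25.454 = 0.0939
  (15 − 14.511)²/14.511 = 0.0165
  (12 − 14.035)²/14.035 = 0.2951
  (35 − 34.410)²/34.410 = 0.0101
  (32 − 19.617)²/19.617 = 7.8166
  (6 − 18.974)²/18.974 = 8.8713
  (45 − 47.137)²/47.137 = 0.0969
  (14 − 26.872)²/26.872 = 6.1658
  (41 − 25.991)²/25.991 = 8.6672
χ² = 0.0939 + 0.0165 + 0.2951 + 0.0101 + 7.8166 + 8.8713 + 0.0969 + 6.1658 + 8.6672 = 32.03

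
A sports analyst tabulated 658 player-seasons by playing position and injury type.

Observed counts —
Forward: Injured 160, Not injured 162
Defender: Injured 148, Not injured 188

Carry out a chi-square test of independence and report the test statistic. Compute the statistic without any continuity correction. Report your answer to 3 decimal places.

Row totals: 322, 336. Column totals: 308, 350. Grand total N = 658.
Expected counts (row total × column total / N):
  Forward, Injured: 322×308/658 = 150.7234
  Forward, Not injured: 322×350/658 = 171.2766
  Defender, Injured: 336×308/658 = 157.2766
  Defender, Not injured: 336×350/658 = 178.7234
Contributions (O − E)²/E:
  (160 − 150.7234)²/150.7234 = 0.5709
  (162 − 171.2766)²/171.2766 = 0.5024
  (148 − 157.2766)²/157.2766 = 0.5472
  (188 − 178.7234)²/178.7234 = 0.4815
χ² = 0.5709 + 0.5024 + 0.5472 + 0.4815 = 2.102

2.102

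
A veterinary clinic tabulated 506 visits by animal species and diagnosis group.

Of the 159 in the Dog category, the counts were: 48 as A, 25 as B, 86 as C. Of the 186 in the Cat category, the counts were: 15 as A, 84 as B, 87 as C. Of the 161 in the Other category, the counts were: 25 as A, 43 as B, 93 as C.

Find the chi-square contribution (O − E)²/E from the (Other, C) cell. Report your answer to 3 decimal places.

Row total (Other) = 161; column total (C) = 266; N = 506.
Expected count E = 161 × 266 / 506 = 84.6364.
Contribution = (O − E)²/E = (93 − 84.6364)² / 84.6364 = 0.826.

0.826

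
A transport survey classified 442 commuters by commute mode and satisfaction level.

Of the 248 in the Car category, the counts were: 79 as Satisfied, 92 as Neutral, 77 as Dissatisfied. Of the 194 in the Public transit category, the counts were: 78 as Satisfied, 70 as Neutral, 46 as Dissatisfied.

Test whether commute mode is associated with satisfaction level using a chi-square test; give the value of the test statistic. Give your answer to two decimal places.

Row totals: 248, 194. Column totals: 157, 162, 123. Grand total N = 442.
Expected counts (row total × column total / N):
  Car, Satisfied: 248×157/442 = 88.090
  Car, Neutral: 248×162/442 = 90.896
  Car, Dissatisfied: 248×123/442 = 69.014
  Public transit, Satisfied: 194×157/442 = 68.910
  Public transit, Neutral: 194×162/442 = 71.104
  Public transit, Dissatisfied: 194×123/442 = 53.986
Contributions (O − E)²/E:
  (79 − 88.090)²/88.090 = 0.9380
  (92 − 90.896)²/90.896 = 0.0134
  (77 − 69.014)²/69.014 = 0.9241
  (78 − 68.910)²/68.910 = 1.1991
  (70 − 71.104)²/71.104 = 0.0171
  (46 − 53.986)²/53.986 = 1.1813
χ² = 0.9380 + 0.0134 + 0.9241 + 1.1991 + 0.0171 + 1.1813 = 4.27

4.27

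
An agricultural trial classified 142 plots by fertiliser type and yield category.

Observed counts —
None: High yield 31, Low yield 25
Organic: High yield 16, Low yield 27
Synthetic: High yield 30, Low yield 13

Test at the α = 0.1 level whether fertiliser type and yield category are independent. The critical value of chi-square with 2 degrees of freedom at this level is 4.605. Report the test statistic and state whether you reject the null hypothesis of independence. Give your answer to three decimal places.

Row totals: 56, 43, 43. Column totals: 77, 65. Grand total N = 142.
Expected counts (row total × column total / N):
  None, High yield: 56×77/142 = 30.3662
  None, Low yield: 56×65/142 = 25.6338
  Organic, High yield: 43×77/142 = 23.3169
  Organic, Low yield: 43×65/142 = 19.6831
  Synthetic, High yield: 43×77/142 = 23.3169
  Synthetic, Low yield: 43×65/142 = 19.6831
Contributions (O − E)²/E:
  (31 − 30.3662)²/30.3662 = 0.0132
  (25 − 25.6338)²/25.6338 = 0.0157
  (16 − 23.3169)²/23.3169 = 2.2961
  (27 − 19.6831)²/19.6831 = 2.7199
  (30 − 23.3169)²/23.3169 = 1.9155
  (13 − 19.6831)²/19.6831 = 2.2691
χ² = 0.0132 + 0.0157 + 2.2961 + 2.7199 + 1.9155 + 2.2691 = 9.230
df = (3−1)(2−1) = 2. Since 9.230 > 4.605, reject the null hypothesis of independence at α = 0.1.

9.230; reject H₀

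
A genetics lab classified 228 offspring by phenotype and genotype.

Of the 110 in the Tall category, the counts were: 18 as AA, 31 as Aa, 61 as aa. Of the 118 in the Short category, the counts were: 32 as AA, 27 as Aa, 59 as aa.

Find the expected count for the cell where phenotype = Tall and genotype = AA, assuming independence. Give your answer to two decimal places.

Row total (Tall) = 110; column total (AA) = 50; grand total N = 228.
Expected count = (row total × column total) / N = 110 × 50 / 228 = 24.12.

24.12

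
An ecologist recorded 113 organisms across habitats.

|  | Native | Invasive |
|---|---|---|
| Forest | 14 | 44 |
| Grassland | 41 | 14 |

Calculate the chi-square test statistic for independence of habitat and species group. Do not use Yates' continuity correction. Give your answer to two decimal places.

Row totals: 58, 55. Column totals: 55, 58. Grand total N = 113.
Expected counts (row total × column total / N):
  Forest, Native: 58×55/113 = 28.230
  Forest, Invasive: 58×58/113 = 29.770
  Grassland, Native: 55×55/113 = 26.770
  Grassland, Invasive: 55×58/113 = 28.230
Contributions (O − E)²/E:
  (14 − 28.230)²/28.230 = 7.1730
  (44 − 29.770)²/29.770 = 6.8019
  (41 − 26.770)²/26.770 = 7.5642
  (14 − 28.230)²/28.230 = 7.1730
χ² = 7.1730 + 6.8019 + 7.5642 + 7.1730 = 28.71

28.71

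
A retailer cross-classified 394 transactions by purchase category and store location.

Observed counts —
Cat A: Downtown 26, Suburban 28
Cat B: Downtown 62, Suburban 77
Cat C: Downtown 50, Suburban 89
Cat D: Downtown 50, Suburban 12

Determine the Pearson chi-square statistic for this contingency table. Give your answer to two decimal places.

35.18

Row totals: 54, 139, 139, 62. Column totals: 188, 206. Grand total N = 394.
Expected counts (row total × column total / N):
  Cat A, Downtown: 54×188/394 = 25.766
  Cat A, Suburban: 54×206/394 = 28.234
  Cat B, Downtown: 139×188/394 = 66.325
  Cat B, Suburban: 139×206/394 = 72.675
  Cat C, Downtown: 139×188/394 = 66.325
  Cat C, Suburban: 139×206/394 = 72.675
  Cat D, Downtown: 62×188/394 = 29.584
  Cat D, Suburban: 62×206/394 = 32.416
Contributions (O − E)²/E:
  (26 − 25.766)²/25.766 = 0.0021
  (28 − 28.234)²/28.234 = 0.0019
  (62 − 66.325)²/66.325 = 0.2820
  (77 − 72.675)²/72.675 = 0.2574
  (50 − 66.325)²/66.325 = 4.0182
  (89 − 72.675)²/72.675 = 3.6671
  (50 − 29.584)²/29.584 = 14.0891
  (12 − 32.416)²/32.416 = 12.8583
χ² = 0.0021 + 0.0019 + 0.2820 + 0.2574 + 4.0182 + 3.6671 + 14.0891 + 12.8583 = 35.18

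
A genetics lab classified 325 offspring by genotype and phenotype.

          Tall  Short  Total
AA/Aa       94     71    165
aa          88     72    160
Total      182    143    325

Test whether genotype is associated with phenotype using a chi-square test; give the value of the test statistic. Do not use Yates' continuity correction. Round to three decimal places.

0.128

Grand total N = 325.
Expected counts (row total × column total / N):
  AA/Aa, Tall: 165×182/325 = 92.4000
  AA/Aa, Short: 165×143/325 = 72.6000
  aa, Tall: 160×182/325 = 89.6000
  aa, Short: 160×143/325 = 70.4000
Contributions (O − E)²/E:
  (94 − 92.4000)²/92.4000 = 0.0277
  (71 − 72.6000)²/72.6000 = 0.0353
  (88 − 89.6000)²/89.6000 = 0.0286
  (72 − 70.4000)²/70.4000 = 0.0364
χ² = 0.0277 + 0.0353 + 0.0286 + 0.0364 = 0.128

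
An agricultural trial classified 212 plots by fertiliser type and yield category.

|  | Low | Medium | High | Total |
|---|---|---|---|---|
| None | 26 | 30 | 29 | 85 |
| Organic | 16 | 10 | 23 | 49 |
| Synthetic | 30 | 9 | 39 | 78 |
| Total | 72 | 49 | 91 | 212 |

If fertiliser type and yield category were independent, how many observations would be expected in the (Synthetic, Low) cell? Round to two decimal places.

Row total (Synthetic) = 78; column total (Low) = 72; grand total N = 212.
Expected count = (row total × column total) / N = 78 × 72 / 212 = 26.49.

26.49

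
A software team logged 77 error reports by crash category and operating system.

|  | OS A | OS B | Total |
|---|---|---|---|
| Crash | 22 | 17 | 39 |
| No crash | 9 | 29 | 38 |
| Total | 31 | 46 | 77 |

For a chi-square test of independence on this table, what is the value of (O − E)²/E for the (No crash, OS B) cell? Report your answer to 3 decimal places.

1.748

Row total (No crash) = 38; column total (OS B) = 46; N = 77.
Expected count E = 38 × 46 / 77 = 22.7013.
Contribution = (O − E)²/E = (29 − 22.7013)² / 22.7013 = 1.748.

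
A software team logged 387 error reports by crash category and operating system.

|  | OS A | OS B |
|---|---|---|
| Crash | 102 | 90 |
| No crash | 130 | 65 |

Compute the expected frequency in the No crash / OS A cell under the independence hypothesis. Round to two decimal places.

116.90

Row total (No crash) = 195; column total (OS A) = 232; grand total N = 387.
Expected count = (row total × column total) / N = 195 × 232 / 387 = 116.90.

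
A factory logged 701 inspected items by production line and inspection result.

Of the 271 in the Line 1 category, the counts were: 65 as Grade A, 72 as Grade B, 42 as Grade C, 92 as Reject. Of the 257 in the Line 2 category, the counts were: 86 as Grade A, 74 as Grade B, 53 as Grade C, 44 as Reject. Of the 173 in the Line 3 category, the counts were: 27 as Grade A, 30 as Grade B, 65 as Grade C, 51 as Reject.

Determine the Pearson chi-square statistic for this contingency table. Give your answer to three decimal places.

57.188

Row totals: 271, 257, 173. Column totals: 178, 176, 160, 187. Grand total N = 701.
Expected counts (row total × column total / N):
  Line 1, Grade A: 271×178/701 = 68.8131
  Line 1, Grade B: 271×176/701 = 68.0399
  Line 1, Grade C: 271×160/701 = 61.8545
  Line 1, Reject: 271×187/701 = 72.2924
  Line 2, Grade A: 257×178/701 = 65.2582
  Line 2, Grade B: 257×176/701 = 64.5250
  Line 2, Grade C: 257×160/701 = 58.6591
  Line 2, Reject: 257×187/701 = 68.5578
  Line 3, Grade A: 173×178/701 = 43.9287
  Line 3, Grade B: 173×176/701 = 43.4351
  Line 3, Grade C: 173×160/701 = 39.4864
  Line 3, Reject: 173×187/701 = 46.1498
Contributions (O − E)²/E:
  (65 − 68.8131)²/68.8131 = 0.2113
  (72 − 68.0399)²/68.0399 = 0.2305
  (42 − 61.8545)²/61.8545 = 6.3730
  (92 − 72.2924)²/72.2924 = 5.3725
  (86 − 65.2582)²/65.2582 = 6.5926
  (74 − 64.5250)²/64.5250 = 1.3913
  (53 − 58.6591)²/58.6591 = 0.5460
  (44 − 68.5578)²/68.5578 = 8.7967
  (27 − 43.9287)²/43.9287 = 6.5238
  (30 − 43.4351)²/43.4351 = 4.1557
  (65 − 39.4864)²/39.4864 = 16.4853
  (51 − 46.1498)²/46.1498 = 0.5097
χ² = 0.2113 + 0.2305 + 6.3730 + 5.3725 + 6.5926 + 1.3913 + 0.5460 + 8.7967 + 6.5238 + 4.1557 + 16.4853 + 0.5097 = 57.188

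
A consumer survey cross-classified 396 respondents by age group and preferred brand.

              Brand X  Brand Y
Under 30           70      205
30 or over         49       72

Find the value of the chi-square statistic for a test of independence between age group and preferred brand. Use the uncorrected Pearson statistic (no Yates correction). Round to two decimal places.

9.04

Row totals: 275, 121. Column totals: 119, 277. Grand total N = 396.
Expected counts (row total × column total / N):
  Under 30, Brand X: 275×119/396 = 82.639
  Under 30, Brand Y: 275×277/396 = 192.361
  30 or over, Brand X: 121×119/396 = 36.361
  30 or over, Brand Y: 121×277/396 = 84.639
Contributions (O − E)²/E:
  (70 − 82.639)²/82.639 = 1.9330
  (205 − 192.361)²/192.361 = 0.8304
  (49 − 36.361)²/36.361 = 4.3933
  (72 − 84.639)²/84.639 = 1.8874
χ² = 1.9330 + 0.8304 + 4.3933 + 1.8874 = 9.04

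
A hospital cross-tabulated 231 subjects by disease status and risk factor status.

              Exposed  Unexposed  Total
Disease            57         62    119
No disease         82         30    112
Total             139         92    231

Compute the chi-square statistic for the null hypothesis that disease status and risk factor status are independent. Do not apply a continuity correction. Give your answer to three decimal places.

15.429

Grand total N = 231.
Expected counts (row total × column total / N):
  Disease, Exposed: 119×139/231 = 71.6061
  Disease, Unexposed: 119×92/231 = 47.3939
  No disease, Exposed: 112×139/231 = 67.3939
  No disease, Unexposed: 112×92/231 = 44.6061
Contributions (O − E)²/E:
  (57 − 71.6061)²/71.6061 = 2.9793
  (62 − 47.3939)²/47.3939 = 4.5014
  (82 − 67.3939)²/67.3939 = 3.1655
  (30 − 44.6061)²/44.6061 = 4.7827
χ² = 2.9793 + 4.5014 + 3.1655 + 4.7827 = 15.429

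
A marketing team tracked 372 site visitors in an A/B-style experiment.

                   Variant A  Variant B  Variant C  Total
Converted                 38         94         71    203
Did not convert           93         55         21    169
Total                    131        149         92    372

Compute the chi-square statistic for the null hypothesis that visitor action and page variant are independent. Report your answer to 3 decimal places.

57.849

Grand total N = 372.
Expected counts (row total × column total / N):
  Converted, Variant A: 203×131/372 = 71.4866
  Converted, Variant B: 203×149/372 = 81.3091
  Converted, Variant C: 203×92/372 = 50.2043
  Did not convert, Variant A: 169×131/372 = 59.5134
  Did not convert, Variant B: 169×149/372 = 67.6909
  Did not convert, Variant C: 169×92/372 = 41.7957
Contributions (O − E)²/E:
  (38 − 71.4866)²/71.4866 = 15.6862
  (94 − 81.3091)²/81.3091 = 1.9808
  (71 − 50.2043)²/50.2043 = 8.6140
  (93 − 59.5134)²/59.5134 = 18.8420
  (55 − 67.6909)²/67.6909 = 2.3793
  (21 − 41.7957)²/41.7957 = 10.3470
χ² = 15.6862 + 1.9808 + 8.6140 + 18.8420 + 2.3793 + 10.3470 = 57.849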